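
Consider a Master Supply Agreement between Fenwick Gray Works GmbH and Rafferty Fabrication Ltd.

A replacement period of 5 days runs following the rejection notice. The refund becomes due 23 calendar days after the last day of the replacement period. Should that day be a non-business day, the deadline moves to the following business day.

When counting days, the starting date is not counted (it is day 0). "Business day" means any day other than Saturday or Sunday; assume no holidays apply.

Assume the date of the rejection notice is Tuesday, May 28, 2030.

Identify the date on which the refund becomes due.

Adding 5 calendar days to May 28, 2030 gives Jun 2, 2030, which is the last day of the replacement period.
The date on which the refund becomes due: Jun 2, 2030 + 23 days = Jun 25, 2030. Jun 25, 2030 is a Tuesday, so no roll-forward applies.

Jun 25, 2030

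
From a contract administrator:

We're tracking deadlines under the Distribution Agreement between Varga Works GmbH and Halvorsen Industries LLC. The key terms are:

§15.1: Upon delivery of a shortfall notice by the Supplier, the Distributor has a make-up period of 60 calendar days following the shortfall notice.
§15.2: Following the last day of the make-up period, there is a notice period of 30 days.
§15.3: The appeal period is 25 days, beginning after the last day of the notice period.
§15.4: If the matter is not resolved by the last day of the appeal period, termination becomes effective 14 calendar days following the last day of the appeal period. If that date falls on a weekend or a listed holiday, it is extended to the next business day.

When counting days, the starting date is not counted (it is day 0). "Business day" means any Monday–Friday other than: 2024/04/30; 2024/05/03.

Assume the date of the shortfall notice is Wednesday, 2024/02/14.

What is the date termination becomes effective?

The last day of the make-up period: 2024/02/14 + 60 days = 2024/04/14.
The last day of the notice period: 30 calendar days after 2024/04/14 is 2024/05/14.
The last day of the appeal period: 25 calendar days after 2024/05/14 is 2024/06/08.
The date termination becomes effective: 14 calendar days after 2024/06/08 is 2024/06/22. That falls on a Saturday, so it rolls to the next business day, Monday, 2024/06/24.

2024/06/24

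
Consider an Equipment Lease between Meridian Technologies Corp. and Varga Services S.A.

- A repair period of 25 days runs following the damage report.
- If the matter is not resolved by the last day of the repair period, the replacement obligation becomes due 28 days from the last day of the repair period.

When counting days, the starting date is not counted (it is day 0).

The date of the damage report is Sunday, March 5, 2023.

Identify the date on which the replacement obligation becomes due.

The last day of the repair period: March 5, 2023 + 25 days = March 30, 2023.
The date on which the replacement obligation becomes due: 28 calendar days after March 30, 2023 is April 27, 2023.

April 27, 2023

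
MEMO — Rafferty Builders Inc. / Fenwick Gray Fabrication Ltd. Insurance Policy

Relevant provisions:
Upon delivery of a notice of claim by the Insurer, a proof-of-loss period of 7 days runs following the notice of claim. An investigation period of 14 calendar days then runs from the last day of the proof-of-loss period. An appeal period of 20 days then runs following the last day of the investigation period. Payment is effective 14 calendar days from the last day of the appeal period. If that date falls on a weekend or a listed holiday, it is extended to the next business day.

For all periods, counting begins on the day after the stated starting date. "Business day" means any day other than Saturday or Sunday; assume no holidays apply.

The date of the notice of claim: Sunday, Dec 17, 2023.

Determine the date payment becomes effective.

Feb 12, 2024

The last day of the proof-of-loss period: Dec 17, 2023 + 7 days = Dec 24, 2023.
Adding 14 calendar days to Dec 24, 2023 gives Jan 7, 2024, which is the last day of the investigation period.
Adding 20 calendar days to Jan 7, 2024 gives Jan 27, 2024, which is the last day of the appeal period.
The date payment becomes effective: Jan 27, 2024 + 14 days = Feb 10, 2024. That falls on a Saturday, so it rolls to the next business day, Monday, Feb 12, 2024.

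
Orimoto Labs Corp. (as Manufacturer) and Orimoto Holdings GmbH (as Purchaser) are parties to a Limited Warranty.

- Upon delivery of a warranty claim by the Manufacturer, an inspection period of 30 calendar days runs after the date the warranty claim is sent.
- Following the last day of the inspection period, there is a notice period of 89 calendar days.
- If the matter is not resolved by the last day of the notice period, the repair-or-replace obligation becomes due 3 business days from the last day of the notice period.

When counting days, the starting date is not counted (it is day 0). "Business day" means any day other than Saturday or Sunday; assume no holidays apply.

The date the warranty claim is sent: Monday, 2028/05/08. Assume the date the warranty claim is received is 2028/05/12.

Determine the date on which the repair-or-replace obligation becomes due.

Adding 30 calendar days to 2028/05/08 gives 2028/06/07, which is the last day of the inspection period.
Adding 89 calendar days to 2028/06/07 gives 2028/09/04, which is the last day of the notice period.
The date on which the repair-or-replace obligation becomes due: 3 business days after Monday, 2028/09/04, skipping weekends — Sep 5, Sep 6, Sep 7 — lands on Thursday, 2028/09/07.

2028/09/07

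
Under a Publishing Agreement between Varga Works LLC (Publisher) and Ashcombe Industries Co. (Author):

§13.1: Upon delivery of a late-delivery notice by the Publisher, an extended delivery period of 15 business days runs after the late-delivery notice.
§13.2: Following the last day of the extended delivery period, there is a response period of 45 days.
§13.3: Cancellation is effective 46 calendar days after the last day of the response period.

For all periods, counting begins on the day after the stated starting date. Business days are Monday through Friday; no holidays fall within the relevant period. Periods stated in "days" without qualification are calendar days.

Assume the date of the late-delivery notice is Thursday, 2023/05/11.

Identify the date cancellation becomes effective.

2023/08/31

The last day of the extended delivery period: 15 business days after Thursday, 2023/05/11, skipping weekends — May 12, May 15, May 16, May 17, …, May 30, May 31, Jun 1 — lands on Thursday, 2023/06/01.
The last day of the response period: 2023/06/01 + 45 days = 2023/07/16.
Adding 46 calendar days to 2023/07/16 gives 2023/08/31, which is the date cancellation becomes effective.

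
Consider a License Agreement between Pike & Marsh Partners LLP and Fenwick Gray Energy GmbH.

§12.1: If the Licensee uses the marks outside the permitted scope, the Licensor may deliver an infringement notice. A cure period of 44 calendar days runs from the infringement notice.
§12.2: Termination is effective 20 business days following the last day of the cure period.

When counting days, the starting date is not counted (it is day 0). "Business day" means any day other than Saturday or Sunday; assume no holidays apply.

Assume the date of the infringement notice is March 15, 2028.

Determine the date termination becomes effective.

May 26, 2028

The last day of the cure period: March 15, 2028 + 44 days = April 28, 2028.
The date termination becomes effective: 20 business days after Friday, April 28, 2028, skipping weekends — May 1, May 2, May 3, May 4, …, May 24, May 25, May 26 — lands on Friday, May 26, 2028.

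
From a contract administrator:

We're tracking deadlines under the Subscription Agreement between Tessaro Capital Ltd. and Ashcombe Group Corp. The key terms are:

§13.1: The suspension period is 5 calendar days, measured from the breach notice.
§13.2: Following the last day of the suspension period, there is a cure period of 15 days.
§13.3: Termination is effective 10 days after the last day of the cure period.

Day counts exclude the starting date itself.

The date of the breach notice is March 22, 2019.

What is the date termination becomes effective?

April 21, 2019

The last day of the suspension period: March 22, 2019 + 5 days = March 27, 2019.
The last day of the cure period: 15 calendar days after March 27, 2019 is April 11, 2019.
Adding 10 calendar days to April 11, 2019 gives April 21, 2019, which is the date termination becomes effective.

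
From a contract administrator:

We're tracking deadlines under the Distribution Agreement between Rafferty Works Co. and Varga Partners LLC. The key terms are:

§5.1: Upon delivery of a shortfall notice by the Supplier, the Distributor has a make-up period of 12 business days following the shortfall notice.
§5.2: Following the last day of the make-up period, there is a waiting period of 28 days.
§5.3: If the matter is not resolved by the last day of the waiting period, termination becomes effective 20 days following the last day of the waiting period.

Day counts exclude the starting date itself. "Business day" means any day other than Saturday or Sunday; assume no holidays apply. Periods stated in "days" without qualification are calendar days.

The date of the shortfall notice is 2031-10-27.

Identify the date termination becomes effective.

The last day of the make-up period: 12 business days after Monday, 2031-10-27, skipping weekends — Oct 28, Oct 29, Oct 30, Oct 31, …, Nov 10, Nov 11, Nov 12 — lands on Wednesday, 2031-11-12.
The last day of the waiting period: 2031-11-12 + 28 days = 2031-12-10.
The date termination becomes effective: 20 calendar days after 2031-12-10 is 2031-12-30.

2031-12-30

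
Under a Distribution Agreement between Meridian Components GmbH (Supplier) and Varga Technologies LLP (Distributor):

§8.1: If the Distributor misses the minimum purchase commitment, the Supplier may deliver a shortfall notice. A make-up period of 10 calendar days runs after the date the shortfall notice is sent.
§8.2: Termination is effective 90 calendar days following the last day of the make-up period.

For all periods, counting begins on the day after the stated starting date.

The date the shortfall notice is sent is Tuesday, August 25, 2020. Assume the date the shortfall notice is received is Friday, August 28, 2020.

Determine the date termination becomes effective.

December 3, 2020

Adding 10 calendar days to August 25, 2020 gives September 4, 2020, which is the last day of the make-up period.
Adding 90 calendar days to September 4, 2020 gives December 3, 2020, which is the date termination becomes effective.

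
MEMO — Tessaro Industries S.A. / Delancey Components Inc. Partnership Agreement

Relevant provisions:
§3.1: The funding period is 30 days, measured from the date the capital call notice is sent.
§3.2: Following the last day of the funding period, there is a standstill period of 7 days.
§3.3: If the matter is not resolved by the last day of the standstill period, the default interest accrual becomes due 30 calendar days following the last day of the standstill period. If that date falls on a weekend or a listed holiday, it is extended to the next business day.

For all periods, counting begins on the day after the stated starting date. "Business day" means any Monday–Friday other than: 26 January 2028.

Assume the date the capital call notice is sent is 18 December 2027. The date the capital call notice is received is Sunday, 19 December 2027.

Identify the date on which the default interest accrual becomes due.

The last day of the funding period: 18 December 2027 + 30 days = 17 January 2028.
The last day of the standstill period: 17 January 2028 + 7 days = 24 January 2028.
Adding 30 calendar days to 24 January 2028 gives 23 February 2028, which is the date on which the default interest accrual becomes due. 23 February 2028 is a Wednesday and is not a listed holiday, so no roll-forward applies.

23 February 2028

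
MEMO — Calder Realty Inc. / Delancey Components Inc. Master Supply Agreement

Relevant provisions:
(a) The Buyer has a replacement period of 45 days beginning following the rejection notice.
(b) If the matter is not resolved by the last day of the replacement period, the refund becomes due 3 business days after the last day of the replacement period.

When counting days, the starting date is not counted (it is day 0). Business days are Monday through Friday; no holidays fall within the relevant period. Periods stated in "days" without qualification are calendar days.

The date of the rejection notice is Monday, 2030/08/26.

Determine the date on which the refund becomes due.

2030/10/15

The last day of the replacement period: 45 calendar days after 2030/08/26 is 2030/10/10.
From Thursday, 2030/10/10, 3 business days (Oct 11, Oct 14, Oct 15, skipping weekends) brings us to Tuesday, 2030/10/15, which is the date on which the refund becomes due.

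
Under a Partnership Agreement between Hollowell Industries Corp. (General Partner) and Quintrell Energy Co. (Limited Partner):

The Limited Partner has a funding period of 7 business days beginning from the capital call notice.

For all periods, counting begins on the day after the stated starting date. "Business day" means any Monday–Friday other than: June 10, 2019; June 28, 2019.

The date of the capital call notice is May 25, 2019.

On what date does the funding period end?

The last day of the funding period: 7 business days after Saturday, May 25, 2019, skipping weekends — May 27, May 28, May 29, May 30, May 31, Jun 3, Jun 4 — lands on Tuesday, June 4, 2019.

June 4, 2019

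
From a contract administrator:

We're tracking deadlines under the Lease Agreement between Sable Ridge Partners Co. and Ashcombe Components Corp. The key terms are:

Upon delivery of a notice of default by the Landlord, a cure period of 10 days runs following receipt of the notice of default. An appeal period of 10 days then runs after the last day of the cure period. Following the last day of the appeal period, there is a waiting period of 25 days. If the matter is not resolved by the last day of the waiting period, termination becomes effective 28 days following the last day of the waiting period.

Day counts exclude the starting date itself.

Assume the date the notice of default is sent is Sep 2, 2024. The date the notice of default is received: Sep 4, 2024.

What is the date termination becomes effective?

Nov 16, 2024

The last day of the cure period: Sep 4, 2024 + 10 days = Sep 14, 2024.
Adding 10 calendar days to Sep 14, 2024 gives Sep 24, 2024, which is the last day of the appeal period.
The last day of the waiting period: 25 calendar days after Sep 24, 2024 is Oct 19, 2024.
The date termination becomes effective: Oct 19, 2024 + 28 days = Nov 16, 2024.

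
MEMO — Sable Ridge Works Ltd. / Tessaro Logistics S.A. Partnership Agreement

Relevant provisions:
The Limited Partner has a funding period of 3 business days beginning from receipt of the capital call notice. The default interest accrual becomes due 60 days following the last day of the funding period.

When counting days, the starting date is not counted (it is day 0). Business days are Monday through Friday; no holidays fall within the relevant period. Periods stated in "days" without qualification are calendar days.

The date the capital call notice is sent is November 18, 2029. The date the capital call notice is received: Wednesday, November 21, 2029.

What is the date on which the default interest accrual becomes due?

January 25, 2030

From Wednesday, November 21, 2029, 3 business days (Nov 22, Nov 23, Nov 26, skipping weekends) brings us to Monday, November 26, 2029, which is the last day of the funding period.
Adding 60 calendar days to November 26, 2029 gives January 25, 2030, which is the date on which the default interest accrual becomes due.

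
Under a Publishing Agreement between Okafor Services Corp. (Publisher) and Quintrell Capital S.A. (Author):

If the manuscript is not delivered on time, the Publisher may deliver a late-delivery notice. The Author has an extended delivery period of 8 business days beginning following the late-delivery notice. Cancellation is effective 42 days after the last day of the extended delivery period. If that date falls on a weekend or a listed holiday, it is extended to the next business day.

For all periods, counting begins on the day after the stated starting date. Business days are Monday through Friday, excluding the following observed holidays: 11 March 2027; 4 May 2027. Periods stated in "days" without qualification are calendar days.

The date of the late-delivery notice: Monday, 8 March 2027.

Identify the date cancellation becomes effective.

The last day of the extended delivery period: 8 business days after Monday, 8 March 2027, skipping weekends and the listed holiday on Mar 11 — Mar 9, Mar 10, Mar 12, Mar 15, Mar 16, Mar 17, Mar 18, Mar 19 — lands on Friday, 19 March 2027.
Adding 42 calendar days to 19 March 2027 gives 30 April 2027, which is the date cancellation becomes effective. 30 April 2027 is a Friday and is not a listed holiday, so no roll-forward applies.

30 April 2027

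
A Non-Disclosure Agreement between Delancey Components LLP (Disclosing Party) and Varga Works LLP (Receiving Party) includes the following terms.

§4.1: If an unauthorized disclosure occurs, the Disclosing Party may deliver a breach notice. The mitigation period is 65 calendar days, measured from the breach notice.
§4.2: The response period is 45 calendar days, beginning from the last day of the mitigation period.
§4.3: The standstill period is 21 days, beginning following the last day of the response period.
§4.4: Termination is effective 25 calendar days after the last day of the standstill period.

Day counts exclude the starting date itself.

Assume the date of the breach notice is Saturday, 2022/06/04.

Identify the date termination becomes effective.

2022/11/07

The last day of the mitigation period: 65 calendar days after 2022/06/04 is 2022/08/08.
The last day of the response period: 45 calendar days after 2022/08/08 is 2022/09/22.
The last day of the standstill period: 2022/09/22 + 21 days = 2022/10/13.
The date termination becomes effective: 25 calendar days after 2022/10/13 is 2022/11/07.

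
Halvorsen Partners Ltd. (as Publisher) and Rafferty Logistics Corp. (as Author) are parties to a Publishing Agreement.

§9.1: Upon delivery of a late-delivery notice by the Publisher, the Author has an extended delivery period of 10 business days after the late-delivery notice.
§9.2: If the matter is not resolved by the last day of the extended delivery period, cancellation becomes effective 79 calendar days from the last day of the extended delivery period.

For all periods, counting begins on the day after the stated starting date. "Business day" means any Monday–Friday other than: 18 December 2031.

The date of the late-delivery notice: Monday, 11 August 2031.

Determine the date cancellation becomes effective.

12 November 2031

The last day of the extended delivery period: counting 10 business days from Monday, 11 August 2031 (Aug 12, Aug 13, Aug 14, Aug 15, Aug 18, Aug 19, Aug 20, Aug 21, Aug 22, Aug 25, skipping weekends) reaches Monday, 25 August 2031.
The date cancellation becomes effective: 79 calendar days after 25 August 2031 is 12 November 2031.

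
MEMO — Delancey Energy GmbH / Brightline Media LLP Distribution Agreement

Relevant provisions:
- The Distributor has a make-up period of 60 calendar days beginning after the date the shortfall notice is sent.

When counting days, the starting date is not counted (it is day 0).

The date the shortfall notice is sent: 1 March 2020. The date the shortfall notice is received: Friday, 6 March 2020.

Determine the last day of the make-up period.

The last day of the make-up period: 60 calendar days after 1 March 2020 is 30 April 2020.

30 April 2020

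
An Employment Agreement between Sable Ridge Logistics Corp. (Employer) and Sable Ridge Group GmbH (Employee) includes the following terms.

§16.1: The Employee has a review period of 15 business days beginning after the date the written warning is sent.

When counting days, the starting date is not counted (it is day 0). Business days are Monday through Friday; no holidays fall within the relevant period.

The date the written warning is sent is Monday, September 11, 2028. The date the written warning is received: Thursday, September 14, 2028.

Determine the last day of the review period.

The last day of the review period: 15 business days after Monday, September 11, 2028, skipping weekends — Sep 12, Sep 13, Sep 14, Sep 15, …, Sep 28, Sep 29, Oct 2 — lands on Monday, October 2, 2028.

October 2, 2028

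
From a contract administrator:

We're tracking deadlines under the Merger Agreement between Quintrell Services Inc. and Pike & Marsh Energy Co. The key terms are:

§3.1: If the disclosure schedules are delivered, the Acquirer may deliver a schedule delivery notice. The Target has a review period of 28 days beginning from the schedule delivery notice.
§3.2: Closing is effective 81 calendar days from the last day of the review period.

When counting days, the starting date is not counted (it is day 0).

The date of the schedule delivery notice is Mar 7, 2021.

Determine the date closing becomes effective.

Adding 28 calendar days to Mar 7, 2021 gives Apr 4, 2021, which is the last day of the review period.
The date closing becomes effective: Apr 4, 2021 + 81 days = Jun 24, 2021.

Jun 24, 2021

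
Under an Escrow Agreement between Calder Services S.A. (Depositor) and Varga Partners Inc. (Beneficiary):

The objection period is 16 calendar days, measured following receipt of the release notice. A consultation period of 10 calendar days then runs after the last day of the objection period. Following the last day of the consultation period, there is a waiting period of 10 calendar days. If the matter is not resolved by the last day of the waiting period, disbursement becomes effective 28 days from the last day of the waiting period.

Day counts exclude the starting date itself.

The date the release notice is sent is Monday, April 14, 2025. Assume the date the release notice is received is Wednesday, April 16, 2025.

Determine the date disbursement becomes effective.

Adding 16 calendar days to April 16, 2025 gives May 2, 2025, which is the last day of the objection period.
The last day of the consultation period: May 2, 2025 + 10 days = May 12, 2025.
The last day of the waiting period: May 12, 2025 + 10 days = May 22, 2025.
The date disbursement becomes effective: May 22, 2025 + 28 days = June 19, 2025.

June 19, 2025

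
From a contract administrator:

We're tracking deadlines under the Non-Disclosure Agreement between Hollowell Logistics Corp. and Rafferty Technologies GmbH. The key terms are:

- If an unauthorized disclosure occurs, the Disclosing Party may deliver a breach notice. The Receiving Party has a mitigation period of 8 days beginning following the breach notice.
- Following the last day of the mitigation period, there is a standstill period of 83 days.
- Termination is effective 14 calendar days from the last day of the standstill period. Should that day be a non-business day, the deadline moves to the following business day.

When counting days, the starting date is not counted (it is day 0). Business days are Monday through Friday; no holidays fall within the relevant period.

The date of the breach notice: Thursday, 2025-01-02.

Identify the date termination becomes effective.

The last day of the mitigation period: 2025-01-02 + 8 days = 2025-01-10.
Adding 83 calendar days to 2025-01-10 gives 2025-04-03, which is the last day of the standstill period.
The date termination becomes effective: 2025-04-03 + 14 days = 2025-04-17. 2025-04-17 is a Thursday, so no roll-forward applies.

2025-04-17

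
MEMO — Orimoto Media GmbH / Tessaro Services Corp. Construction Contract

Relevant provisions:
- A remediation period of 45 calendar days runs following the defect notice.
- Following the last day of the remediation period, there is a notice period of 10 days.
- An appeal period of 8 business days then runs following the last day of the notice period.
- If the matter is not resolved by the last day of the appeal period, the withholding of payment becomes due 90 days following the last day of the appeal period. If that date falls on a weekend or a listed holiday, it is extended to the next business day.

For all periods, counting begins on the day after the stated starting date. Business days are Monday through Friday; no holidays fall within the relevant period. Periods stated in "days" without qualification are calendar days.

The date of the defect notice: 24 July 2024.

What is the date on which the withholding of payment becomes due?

26 December 2024

The last day of the remediation period: 45 calendar days after 24 July 2024 is 7 September 2024.
Adding 10 calendar days to 7 September 2024 gives 17 September 2024, which is the last day of the notice period.
The last day of the appeal period: 8 business days after Tuesday, 17 September 2024, skipping weekends — Sep 18, Sep 19, Sep 20, Sep 23, Sep 24, Sep 25, Sep 26, Sep 27 — lands on Friday, 27 September 2024.
The date on which the withholding of payment becomes due: 27 September 2024 + 90 days = 26 December 2024. 26 December 2024 is a Thursday, so no roll-forward applies.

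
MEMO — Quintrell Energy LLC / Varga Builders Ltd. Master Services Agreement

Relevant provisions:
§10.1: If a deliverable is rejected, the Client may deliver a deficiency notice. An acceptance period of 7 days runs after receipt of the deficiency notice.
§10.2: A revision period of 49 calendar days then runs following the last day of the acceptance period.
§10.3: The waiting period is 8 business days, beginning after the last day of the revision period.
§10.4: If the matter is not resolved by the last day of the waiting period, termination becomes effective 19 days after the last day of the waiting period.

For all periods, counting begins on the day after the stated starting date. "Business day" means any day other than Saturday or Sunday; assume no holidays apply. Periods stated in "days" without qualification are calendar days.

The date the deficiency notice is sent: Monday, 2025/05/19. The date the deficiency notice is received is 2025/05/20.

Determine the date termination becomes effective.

The last day of the acceptance period: 7 calendar days after 2025/05/20 is 2025/05/27.
The last day of the revision period: 2025/05/27 + 49 days = 2025/07/15.
From Tuesday, 2025/07/15, 8 business days (Jul 16, Jul 17, Jul 18, Jul 21, Jul 22, Jul 23, Jul 24, Jul 25, skipping weekends) brings us to Friday, 2025/07/25, which is the last day of the waiting period.
Adding 19 calendar days to 2025/07/25 gives 2025/08/13, which is the date termination becomes effective.

2025/08/13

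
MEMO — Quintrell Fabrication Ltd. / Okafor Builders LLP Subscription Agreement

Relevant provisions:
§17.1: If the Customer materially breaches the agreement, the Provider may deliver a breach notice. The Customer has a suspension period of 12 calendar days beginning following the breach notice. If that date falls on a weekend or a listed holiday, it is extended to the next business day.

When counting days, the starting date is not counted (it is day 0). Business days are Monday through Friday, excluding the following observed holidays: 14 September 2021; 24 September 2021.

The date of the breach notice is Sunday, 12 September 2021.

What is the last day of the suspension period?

27 September 2021

Adding 12 calendar days to 12 September 2021 gives 24 September 2021, which is the last day of the suspension period. That falls on Friday, a listed holiday, so it rolls to the next business day, Monday, 27 September 2021.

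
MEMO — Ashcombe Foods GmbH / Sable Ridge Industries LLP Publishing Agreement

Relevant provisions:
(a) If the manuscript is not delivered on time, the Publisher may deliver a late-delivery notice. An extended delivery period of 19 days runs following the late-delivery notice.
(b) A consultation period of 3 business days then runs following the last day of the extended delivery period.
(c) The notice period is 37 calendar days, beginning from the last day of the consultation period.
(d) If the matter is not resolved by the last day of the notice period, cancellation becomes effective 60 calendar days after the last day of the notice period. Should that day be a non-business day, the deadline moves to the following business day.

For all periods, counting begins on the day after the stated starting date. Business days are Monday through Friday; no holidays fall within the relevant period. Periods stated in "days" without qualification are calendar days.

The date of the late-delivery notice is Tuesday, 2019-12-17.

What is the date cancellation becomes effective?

2020-04-14

The last day of the extended delivery period: 2019-12-17 + 19 days = 2020-01-05.
The last day of the consultation period: 3 business days after Sunday, 2020-01-05, skipping weekends — Jan 6, Jan 7, Jan 8 — lands on Wednesday, 2020-01-08.
The last day of the notice period: 2020-01-08 + 37 days = 2020-02-14.
The date cancellation becomes effective: 60 calendar days after 2020-02-14 is 2020-04-14. 2020-04-14 is a Tuesday, so no roll-forward applies.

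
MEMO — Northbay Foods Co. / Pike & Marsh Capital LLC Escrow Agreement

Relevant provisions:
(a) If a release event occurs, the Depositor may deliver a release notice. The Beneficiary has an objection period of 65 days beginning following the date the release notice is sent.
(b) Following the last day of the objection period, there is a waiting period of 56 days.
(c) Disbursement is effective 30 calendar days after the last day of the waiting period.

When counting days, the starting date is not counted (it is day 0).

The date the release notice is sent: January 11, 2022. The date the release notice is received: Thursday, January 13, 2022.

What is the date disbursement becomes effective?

The last day of the objection period: January 11, 2022 + 65 days = March 17, 2022.
Adding 56 calendar days to March 17, 2022 gives May 12, 2022, which is the last day of the waiting period.
The date disbursement becomes effective: May 12, 2022 + 30 days = June 11, 2022.

June 11, 2022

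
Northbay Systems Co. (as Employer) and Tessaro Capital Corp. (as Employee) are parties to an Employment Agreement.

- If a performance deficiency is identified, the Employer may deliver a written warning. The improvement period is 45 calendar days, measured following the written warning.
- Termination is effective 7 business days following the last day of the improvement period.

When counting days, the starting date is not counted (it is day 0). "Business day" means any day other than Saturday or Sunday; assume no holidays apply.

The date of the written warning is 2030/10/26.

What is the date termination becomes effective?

2030/12/19

The last day of the improvement period: 45 calendar days after 2030/10/26 is 2030/12/10.
From Tuesday, 2030/12/10, 7 business days (Dec 11, Dec 12, Dec 13, Dec 16, Dec 17, Dec 18, Dec 19, skipping weekends) brings us to Thursday, 2030/12/19, which is the date termination becomes effective.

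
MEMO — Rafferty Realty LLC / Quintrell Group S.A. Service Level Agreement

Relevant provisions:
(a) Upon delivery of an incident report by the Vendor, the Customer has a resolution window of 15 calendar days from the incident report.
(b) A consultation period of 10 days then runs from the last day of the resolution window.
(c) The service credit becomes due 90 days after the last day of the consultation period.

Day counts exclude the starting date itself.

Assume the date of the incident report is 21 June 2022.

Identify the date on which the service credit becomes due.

14 October 2022

Adding 15 calendar days to 21 June 2022 gives 6 July 2022, which is the last day of the resolution window.
The last day of the consultation period: 6 July 2022 + 10 days = 16 July 2022.
Adding 90 calendar days to 16 July 2022 gives 14 October 2022, which is the date on which the service credit becomes due.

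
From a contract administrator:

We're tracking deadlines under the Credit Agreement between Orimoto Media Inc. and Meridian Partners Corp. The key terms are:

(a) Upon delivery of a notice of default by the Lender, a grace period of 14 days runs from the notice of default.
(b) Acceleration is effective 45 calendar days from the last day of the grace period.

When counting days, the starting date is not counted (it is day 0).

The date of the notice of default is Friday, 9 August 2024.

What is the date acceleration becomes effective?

The last day of the grace period: 14 calendar days after 9 August 2024 is 23 August 2024.
The date acceleration becomes effective: 45 calendar days after 23 August 2024 is 7 October 2024.

7 October 2024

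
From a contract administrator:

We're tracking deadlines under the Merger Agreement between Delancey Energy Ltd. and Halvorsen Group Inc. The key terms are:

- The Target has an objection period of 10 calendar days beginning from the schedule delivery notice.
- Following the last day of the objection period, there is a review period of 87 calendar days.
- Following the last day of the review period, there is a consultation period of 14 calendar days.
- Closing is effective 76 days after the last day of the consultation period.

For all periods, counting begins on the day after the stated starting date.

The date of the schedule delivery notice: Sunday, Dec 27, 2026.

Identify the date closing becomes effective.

Jul 2, 2027

The last day of the objection period: Dec 27, 2026 + 10 days = Jan 6, 2027.
Adding 87 calendar days to Jan 6, 2027 gives Apr 3, 2027, which is the last day of the review period.
The last day of the consultation period: 14 calendar days after Apr 3, 2027 is Apr 17, 2027.
The date closing becomes effective: 76 calendar days after Apr 17, 2027 is Jul 2, 2027.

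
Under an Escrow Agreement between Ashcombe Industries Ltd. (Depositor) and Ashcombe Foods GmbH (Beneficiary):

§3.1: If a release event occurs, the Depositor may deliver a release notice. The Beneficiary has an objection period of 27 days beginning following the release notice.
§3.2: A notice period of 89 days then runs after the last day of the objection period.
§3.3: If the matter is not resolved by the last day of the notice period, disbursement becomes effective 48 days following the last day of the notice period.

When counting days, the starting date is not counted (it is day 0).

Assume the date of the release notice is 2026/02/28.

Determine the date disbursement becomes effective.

2026/08/11

Adding 27 calendar days to 2026/02/28 gives 2026/03/27, which is the last day of the objection period.
Adding 89 calendar days to 2026/03/27 gives 2026/06/24, which is the last day of the notice period.
Adding 48 calendar days to 2026/06/24 gives 2026/08/11, which is the date disbursement becomes effective.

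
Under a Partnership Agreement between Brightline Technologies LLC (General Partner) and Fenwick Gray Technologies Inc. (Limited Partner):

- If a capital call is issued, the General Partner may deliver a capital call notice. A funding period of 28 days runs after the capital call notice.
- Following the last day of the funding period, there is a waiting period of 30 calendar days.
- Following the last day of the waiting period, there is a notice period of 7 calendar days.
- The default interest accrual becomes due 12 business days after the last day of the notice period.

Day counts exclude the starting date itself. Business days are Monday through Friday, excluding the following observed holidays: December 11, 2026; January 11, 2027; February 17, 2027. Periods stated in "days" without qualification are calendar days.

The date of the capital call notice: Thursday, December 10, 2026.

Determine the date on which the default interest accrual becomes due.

The last day of the funding period: December 10, 2026 + 28 days = January 7, 2027.
The last day of the waiting period: January 7, 2027 + 30 days = February 6, 2027.
The last day of the notice period: February 6, 2027 + 7 days = February 13, 2027.
The date on which the default interest accrual becomes due: counting 12 business days from Saturday, February 13, 2027 (Feb 15, Feb 16, Feb 18, Feb 19, …, Mar 1, Mar 2, Mar 3, skipping weekends and the listed holiday on Feb 17) reaches Wednesday, March 3, 2027.

March 3, 2027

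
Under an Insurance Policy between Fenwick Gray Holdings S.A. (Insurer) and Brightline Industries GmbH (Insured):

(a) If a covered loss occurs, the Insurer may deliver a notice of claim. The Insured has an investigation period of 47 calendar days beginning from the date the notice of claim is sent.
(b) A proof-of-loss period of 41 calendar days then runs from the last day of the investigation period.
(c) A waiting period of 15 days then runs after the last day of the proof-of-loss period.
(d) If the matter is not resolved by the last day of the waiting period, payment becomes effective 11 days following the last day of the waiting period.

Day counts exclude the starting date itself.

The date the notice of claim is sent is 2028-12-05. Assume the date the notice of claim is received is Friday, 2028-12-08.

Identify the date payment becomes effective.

2029-03-29

Adding 47 calendar days to 2028-12-05 gives 2029-01-21, which is the last day of the investigation period.
The last day of the proof-of-loss period: 2029-01-21 + 41 days = 2029-03-03.
The last day of the waiting period: 15 calendar days after 2029-03-03 is 2029-03-18.
Adding 11 calendar days to 2029-03-18 gives 2029-03-29, which is the date payment becomes effective.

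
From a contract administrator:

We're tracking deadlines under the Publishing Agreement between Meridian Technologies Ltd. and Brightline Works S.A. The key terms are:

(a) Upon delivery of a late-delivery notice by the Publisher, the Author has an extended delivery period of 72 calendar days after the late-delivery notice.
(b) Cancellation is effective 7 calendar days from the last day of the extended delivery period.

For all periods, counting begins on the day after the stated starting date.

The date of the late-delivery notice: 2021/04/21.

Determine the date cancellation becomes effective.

2021/07/09

The last day of the extended delivery period: 72 calendar days after 2021/04/21 is 2021/07/02.
The date cancellation becomes effective: 2021/07/02 + 7 days = 2021/07/09.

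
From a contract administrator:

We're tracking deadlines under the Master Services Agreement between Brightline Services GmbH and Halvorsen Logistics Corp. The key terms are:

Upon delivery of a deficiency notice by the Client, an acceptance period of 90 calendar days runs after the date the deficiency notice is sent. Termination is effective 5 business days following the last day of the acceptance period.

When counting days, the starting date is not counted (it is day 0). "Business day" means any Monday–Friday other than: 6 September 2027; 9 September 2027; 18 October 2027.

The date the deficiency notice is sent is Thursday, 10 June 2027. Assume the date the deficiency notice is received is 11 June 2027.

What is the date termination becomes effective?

Adding 90 calendar days to 10 June 2027 gives 8 September 2027, which is the last day of the acceptance period.
From Wednesday, 8 September 2027, 5 business days (Sep 10, Sep 13, Sep 14, Sep 15, Sep 16, skipping weekends and the listed holiday on Sep 9) brings us to Thursday, 16 September 2027, which is the date termination becomes effective.

16 September 2027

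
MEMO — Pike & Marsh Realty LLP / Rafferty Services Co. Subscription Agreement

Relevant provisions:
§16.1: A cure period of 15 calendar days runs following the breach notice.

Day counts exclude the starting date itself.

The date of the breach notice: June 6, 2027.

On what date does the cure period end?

June 21, 2027

The last day of the cure period: 15 calendar days after June 6, 2027 is June 21, 2027.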